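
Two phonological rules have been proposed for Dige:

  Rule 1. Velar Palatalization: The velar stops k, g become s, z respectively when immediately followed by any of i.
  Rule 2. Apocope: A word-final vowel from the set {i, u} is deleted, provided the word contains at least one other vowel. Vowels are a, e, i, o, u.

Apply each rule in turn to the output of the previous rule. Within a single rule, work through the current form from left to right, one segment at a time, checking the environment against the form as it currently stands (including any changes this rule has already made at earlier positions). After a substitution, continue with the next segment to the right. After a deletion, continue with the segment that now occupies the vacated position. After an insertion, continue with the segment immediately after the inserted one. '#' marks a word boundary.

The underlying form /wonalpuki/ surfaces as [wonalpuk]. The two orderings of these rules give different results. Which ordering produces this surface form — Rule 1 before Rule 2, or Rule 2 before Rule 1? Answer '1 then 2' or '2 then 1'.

Order 1 then 2:
  1 Velar Palatalization: [wonalpuki] → [wonalpusi]
  2 Apocope: [wonalpusi] → [wonalpus]
  result: [wonalpus]
Order 2 then 1:
  2 Apocope: [wonalpuki] → [wonalpuk]
  1 Velar Palatalization: no change — [wonalpuk]
  result: [wonalpuk]

2 then 1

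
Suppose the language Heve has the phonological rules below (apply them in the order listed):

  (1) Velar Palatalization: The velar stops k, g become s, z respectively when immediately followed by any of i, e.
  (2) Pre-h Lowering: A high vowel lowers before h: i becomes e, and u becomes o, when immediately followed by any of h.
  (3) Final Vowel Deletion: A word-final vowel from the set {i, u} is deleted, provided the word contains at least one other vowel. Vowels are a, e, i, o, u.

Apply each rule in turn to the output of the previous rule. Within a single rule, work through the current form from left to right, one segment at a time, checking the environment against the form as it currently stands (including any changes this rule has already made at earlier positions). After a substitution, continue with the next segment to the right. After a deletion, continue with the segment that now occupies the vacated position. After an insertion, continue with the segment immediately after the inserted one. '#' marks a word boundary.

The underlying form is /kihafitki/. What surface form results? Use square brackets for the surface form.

[sehafits]

(1) Velar Palatalization: [kihafitki] → [sihafitsi]
(2) Pre-h Lowering: [sihafitsi] → [sehafitsi]
(3) Final Vowel Deletion: [sehafitsi] → [sehafits]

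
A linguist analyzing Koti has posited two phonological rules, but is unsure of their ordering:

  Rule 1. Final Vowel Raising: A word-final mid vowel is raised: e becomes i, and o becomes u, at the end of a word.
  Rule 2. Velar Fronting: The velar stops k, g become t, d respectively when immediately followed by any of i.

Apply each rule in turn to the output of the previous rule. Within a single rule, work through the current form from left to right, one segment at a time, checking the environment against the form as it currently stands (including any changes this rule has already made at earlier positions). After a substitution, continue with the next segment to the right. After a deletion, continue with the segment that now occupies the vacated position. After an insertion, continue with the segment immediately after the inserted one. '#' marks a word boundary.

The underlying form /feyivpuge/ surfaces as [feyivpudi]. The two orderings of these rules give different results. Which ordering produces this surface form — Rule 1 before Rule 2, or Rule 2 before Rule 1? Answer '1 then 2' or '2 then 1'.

Order 1 then 2:
  1 Final Vowel Raising: [feyivpuge] → [feyivpugi]
  2 Velar Fronting: [feyivpugi] → [feyivpudi]
  result: [feyivpudi]
Order 2 then 1:
  2 Velar Fronting: no change — [feyivpuge]
  1 Final Vowel Raising: [feyivpuge] → [feyivpugi]
  result: [feyivpugi]

1 then 2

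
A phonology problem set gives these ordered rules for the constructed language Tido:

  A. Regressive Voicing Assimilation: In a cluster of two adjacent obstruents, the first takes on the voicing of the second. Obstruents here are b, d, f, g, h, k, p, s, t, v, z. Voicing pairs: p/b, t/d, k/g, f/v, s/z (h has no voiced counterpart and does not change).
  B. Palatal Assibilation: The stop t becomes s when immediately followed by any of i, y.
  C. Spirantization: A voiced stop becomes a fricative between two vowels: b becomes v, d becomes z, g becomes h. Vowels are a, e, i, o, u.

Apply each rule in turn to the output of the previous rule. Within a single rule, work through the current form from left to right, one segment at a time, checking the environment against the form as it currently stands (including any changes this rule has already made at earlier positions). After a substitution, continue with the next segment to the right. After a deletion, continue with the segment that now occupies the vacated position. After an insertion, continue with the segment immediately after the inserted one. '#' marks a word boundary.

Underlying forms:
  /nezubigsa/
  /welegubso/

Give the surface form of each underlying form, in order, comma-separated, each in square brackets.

[nezuviksa], [welehupso]

/nezubigsa/:
  A Regressive Voicing Assimilation: [nezubigsa] → [nezubiksa]
  B Palatal Assibilation: no change — [nezubiksa]
  C Spirantization: [nezubiksa] → [nezuviksa]
/welegubso/:
  A Regressive Voicing Assimilation: [welegubso] → [welegupso]
  B Palatal Assibilation: no change — [welegupso]
  C Spirantization: [welegupso] → [welehupso]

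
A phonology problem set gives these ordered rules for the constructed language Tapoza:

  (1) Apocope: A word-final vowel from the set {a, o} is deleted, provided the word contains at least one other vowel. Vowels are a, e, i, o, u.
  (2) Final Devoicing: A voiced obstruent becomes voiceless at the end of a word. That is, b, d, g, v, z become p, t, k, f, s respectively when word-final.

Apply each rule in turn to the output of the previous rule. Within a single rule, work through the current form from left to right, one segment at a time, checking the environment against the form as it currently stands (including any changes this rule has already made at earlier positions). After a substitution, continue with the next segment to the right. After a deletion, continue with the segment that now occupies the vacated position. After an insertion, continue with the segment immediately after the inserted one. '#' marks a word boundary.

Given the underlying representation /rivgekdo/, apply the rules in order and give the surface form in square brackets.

[rivgekt]

(1) Apocope: [rivgekdo] → [rivgekd]
(2) Final Devoicing: [rivgekd] → [rivgekt]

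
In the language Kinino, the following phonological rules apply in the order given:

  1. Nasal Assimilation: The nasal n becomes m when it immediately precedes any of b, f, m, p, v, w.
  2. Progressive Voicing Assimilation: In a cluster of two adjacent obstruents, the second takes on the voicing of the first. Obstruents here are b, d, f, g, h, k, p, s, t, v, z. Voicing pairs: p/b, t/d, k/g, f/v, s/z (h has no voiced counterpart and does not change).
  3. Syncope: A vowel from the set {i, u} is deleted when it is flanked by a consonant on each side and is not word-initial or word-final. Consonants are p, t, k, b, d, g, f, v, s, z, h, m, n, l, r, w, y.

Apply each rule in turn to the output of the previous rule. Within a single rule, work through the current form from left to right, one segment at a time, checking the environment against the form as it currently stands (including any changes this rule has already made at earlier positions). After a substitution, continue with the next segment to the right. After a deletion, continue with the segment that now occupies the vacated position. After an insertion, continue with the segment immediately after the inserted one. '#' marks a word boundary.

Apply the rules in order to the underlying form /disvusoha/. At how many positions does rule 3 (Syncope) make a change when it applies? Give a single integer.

1 Nasal Assimilation: no change — [disvusoha]
2 Progressive Voicing Assimilation: [disvusoha] → [disfusoha]
3 Syncope: [disfusoha] → [dsfsoha]
Rule 3 changed 2 position(s).

2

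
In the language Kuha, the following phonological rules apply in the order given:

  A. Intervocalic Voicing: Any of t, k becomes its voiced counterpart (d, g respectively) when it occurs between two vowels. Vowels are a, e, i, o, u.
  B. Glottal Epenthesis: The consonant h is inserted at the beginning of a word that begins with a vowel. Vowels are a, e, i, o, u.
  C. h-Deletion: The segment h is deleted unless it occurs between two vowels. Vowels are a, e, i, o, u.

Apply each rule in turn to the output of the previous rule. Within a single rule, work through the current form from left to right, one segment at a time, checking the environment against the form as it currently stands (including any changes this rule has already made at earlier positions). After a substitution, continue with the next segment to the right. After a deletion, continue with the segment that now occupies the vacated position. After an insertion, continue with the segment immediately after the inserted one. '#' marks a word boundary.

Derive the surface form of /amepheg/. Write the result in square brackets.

A Intervocalic Voicing: no change — [amepheg]
B Glottal Epenthesis: [amepheg] → [hamepheg]
C h-Deletion: [hamepheg] → [amepeg]

[amepeg]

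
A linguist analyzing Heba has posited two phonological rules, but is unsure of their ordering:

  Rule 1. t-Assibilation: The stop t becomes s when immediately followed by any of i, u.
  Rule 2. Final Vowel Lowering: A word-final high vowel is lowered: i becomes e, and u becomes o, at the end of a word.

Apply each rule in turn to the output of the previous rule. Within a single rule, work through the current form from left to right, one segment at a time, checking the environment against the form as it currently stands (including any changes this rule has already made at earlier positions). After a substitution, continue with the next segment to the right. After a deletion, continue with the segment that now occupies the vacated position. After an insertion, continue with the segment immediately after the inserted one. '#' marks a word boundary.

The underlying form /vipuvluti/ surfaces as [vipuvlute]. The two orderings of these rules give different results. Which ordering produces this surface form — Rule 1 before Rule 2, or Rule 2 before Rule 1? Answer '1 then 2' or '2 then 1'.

2 then 1

Order 1 then 2:
  1 t-Assibilation: [vipuvluti] → [vipuvlusi]
  2 Final Vowel Lowering: [vipuvlusi] → [vipuvluse]
  result: [vipuvluse]
Order 2 then 1:
  2 Final Vowel Lowering: [vipuvluti] → [vipuvlute]
  1 t-Assibilation: no change — [vipuvlute]
  result: [vipuvlute]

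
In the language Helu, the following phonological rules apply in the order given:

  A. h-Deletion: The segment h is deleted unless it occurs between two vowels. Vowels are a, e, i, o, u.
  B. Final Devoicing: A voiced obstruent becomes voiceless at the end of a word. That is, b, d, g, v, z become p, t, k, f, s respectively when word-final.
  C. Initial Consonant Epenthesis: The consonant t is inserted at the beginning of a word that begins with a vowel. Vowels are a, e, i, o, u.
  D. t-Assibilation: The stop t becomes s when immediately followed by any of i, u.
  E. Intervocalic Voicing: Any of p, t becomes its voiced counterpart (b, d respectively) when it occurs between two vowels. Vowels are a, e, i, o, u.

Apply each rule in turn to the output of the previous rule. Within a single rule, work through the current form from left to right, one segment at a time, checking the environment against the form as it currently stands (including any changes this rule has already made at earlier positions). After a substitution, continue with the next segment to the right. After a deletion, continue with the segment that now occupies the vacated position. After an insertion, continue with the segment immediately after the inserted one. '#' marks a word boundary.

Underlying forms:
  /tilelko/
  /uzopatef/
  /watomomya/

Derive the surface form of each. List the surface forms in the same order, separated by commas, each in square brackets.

[silelko], [suzobadef], [wadomomya]

/tilelko/:
  A h-Deletion: no change — [tilelko]
  B Final Devoicing: no change — [tilelko]
  C Initial Consonant Epenthesis: no change — [tilelko]
  D t-Assibilation: [tilelko] → [silelko]
  E Intervocalic Voicing: no change — [silelko]
/uzopatef/:
  A h-Deletion: no change — [uzopatef]
  B Final Devoicing: no change — [uzopatef]
  C Initial Consonant Epenthesis: [uzopatef] → [tuzopatef]
  D t-Assibilation: [tuzopatef] → [suzopatef]
  E Intervocalic Voicing: [suzopatef] → [suzobadef]
/watomomya/:
  A h-Deletion: no change — [watomomya]
  B Final Devoicing: no change — [watomomya]
  C Initial Consonant Epenthesis: no change — [watomomya]
  D t-Assibilation: no change — [watomomya]
  E Intervocalic Voicing: [watomomya] → [wadomomya]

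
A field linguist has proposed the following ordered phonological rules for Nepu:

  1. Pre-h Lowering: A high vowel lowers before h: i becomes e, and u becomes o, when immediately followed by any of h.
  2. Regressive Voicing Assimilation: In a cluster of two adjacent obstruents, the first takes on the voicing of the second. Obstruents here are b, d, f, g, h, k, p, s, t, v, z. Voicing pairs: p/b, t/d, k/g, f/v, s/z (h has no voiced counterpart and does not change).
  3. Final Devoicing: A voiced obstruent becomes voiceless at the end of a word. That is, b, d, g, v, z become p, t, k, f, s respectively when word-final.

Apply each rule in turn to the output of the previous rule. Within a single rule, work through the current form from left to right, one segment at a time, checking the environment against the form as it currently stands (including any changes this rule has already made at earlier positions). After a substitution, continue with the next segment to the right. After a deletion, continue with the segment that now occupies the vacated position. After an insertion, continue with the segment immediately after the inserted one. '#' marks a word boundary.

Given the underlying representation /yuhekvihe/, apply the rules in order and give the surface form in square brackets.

1 Pre-h Lowering: [yuhekvihe] → [yohekvehe]
2 Regressive Voicing Assimilation: [yohekvehe] → [yohegvehe]
3 Final Devoicing: no change — [yohegvehe]

[yohegvehe]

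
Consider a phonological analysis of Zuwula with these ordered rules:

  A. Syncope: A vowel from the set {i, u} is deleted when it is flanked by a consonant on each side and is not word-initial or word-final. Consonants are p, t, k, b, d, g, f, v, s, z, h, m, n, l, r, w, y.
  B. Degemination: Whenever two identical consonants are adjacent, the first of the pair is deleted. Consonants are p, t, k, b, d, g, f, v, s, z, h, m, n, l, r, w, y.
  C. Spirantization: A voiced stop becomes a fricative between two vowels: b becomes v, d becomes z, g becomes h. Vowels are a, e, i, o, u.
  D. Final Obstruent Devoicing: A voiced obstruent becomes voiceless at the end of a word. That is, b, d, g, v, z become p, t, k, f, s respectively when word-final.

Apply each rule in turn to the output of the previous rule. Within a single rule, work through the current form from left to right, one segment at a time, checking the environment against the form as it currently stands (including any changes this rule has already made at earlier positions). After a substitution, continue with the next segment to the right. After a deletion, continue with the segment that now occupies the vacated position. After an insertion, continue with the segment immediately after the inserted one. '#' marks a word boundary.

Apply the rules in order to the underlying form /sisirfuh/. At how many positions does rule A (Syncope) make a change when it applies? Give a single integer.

3

A Syncope: [sisirfuh] → [ssrfh]
B Degemination: [ssrfh] → [srfh]
C Spirantization: no change — [srfh]
D Final Obstruent Devoicing: no change — [srfh]
Rule A changed 3 position(s).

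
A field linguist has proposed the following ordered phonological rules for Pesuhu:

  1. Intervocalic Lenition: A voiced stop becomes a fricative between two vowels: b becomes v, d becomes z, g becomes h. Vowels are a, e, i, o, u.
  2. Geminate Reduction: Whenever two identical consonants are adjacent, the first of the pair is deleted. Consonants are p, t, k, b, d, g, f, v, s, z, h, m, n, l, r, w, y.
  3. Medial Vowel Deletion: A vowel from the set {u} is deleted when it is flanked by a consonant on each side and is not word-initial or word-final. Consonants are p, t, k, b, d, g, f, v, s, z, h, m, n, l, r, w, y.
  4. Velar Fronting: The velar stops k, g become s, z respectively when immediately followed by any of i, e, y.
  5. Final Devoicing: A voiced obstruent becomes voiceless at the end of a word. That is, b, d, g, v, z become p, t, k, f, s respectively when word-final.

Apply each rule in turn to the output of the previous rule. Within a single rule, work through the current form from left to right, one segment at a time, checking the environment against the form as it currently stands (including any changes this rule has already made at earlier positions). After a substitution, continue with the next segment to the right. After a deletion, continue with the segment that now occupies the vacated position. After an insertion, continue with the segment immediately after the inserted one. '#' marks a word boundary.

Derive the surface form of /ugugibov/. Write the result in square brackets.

1 Intervocalic Lenition: [ugugibov] → [uhuhivov]
2 Geminate Reduction: no change — [uhuhivov]
3 Medial Vowel Deletion: [uhuhivov] → [uhhivov]
4 Velar Fronting: no change — [uhhivov]
5 Final Devoicing: [uhhivov] → [uhhivof]

[uhhivof]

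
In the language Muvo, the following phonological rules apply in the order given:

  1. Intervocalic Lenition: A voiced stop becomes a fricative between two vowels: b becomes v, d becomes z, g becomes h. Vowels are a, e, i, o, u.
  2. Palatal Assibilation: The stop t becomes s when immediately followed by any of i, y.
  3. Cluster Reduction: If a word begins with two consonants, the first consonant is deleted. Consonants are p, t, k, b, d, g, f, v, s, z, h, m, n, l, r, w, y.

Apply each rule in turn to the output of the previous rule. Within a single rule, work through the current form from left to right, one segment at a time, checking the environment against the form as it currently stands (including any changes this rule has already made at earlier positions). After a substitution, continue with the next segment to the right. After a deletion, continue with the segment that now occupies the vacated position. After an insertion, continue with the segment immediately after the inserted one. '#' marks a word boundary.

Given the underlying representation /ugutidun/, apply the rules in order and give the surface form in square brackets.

[uhusizun]

1 Intervocalic Lenition: [ugutidun] → [uhutizun]
2 Palatal Assibilation: [uhutizun] → [uhusizun]
3 Cluster Reduction: no change — [uhusizun]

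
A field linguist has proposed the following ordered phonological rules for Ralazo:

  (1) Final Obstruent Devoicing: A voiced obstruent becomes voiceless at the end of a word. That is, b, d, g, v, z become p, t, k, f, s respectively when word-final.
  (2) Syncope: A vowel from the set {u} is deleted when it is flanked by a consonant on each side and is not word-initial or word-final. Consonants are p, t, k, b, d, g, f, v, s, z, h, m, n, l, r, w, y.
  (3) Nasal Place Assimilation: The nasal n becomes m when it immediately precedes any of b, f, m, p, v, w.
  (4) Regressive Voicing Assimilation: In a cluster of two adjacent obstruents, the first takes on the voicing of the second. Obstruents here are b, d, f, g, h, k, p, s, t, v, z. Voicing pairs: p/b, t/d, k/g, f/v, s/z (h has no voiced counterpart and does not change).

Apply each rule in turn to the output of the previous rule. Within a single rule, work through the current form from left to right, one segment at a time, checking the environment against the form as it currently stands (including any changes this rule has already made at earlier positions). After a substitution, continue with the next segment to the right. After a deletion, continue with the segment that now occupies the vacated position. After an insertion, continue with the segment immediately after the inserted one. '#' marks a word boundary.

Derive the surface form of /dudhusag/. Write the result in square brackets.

[dthsak]

(1) Final Obstruent Devoicing: [dudhusag] → [dudhusak]
(2) Syncope: [dudhusak] → [ddhsak]
(3) Nasal Place Assimilation: no change — [ddhsak]
(4) Regressive Voicing Assimilation: [ddhsak] → [dthsak]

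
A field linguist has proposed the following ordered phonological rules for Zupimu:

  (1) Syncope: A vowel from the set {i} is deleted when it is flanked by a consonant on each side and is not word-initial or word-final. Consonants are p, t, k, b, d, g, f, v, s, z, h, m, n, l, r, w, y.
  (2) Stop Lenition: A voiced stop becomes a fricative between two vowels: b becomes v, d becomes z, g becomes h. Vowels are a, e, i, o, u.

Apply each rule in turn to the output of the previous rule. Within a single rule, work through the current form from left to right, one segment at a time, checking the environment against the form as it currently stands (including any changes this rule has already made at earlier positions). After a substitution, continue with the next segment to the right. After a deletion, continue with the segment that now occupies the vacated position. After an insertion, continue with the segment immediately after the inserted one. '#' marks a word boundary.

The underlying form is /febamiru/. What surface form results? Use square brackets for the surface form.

(1) Syncope: [febamiru] → [febamru]
(2) Stop Lenition: [febamru] → [fevamru]

[fevamru]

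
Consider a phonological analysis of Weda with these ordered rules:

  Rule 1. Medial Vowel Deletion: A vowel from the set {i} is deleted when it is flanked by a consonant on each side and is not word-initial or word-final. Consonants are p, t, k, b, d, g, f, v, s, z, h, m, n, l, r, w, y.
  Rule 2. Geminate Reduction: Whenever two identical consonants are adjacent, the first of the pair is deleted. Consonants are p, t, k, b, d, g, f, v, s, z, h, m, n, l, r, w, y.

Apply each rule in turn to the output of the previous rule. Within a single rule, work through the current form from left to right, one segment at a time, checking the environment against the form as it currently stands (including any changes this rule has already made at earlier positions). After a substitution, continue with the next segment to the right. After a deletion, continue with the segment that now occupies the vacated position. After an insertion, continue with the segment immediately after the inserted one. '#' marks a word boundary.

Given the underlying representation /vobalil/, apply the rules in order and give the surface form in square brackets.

Rule 1 Medial Vowel Deletion: [vobalil] → [voball]
Rule 2 Geminate Reduction: [voball] → [vobal]

[vobal]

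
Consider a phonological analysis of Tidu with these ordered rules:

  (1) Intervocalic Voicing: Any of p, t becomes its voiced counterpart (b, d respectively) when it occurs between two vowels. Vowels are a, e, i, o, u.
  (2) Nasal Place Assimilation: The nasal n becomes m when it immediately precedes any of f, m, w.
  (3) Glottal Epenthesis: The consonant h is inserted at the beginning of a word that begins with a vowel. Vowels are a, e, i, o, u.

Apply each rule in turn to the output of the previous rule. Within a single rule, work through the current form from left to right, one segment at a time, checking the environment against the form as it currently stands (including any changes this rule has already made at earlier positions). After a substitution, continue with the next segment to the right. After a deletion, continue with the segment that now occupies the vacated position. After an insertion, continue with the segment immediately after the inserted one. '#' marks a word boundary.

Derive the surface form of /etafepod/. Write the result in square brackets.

[hedafebod]

(1) Intervocalic Voicing: [etafepod] → [edafebod]
(2) Nasal Place Assimilation: no change — [edafebod]
(3) Glottal Epenthesis: [edafebod] → [hedafebod]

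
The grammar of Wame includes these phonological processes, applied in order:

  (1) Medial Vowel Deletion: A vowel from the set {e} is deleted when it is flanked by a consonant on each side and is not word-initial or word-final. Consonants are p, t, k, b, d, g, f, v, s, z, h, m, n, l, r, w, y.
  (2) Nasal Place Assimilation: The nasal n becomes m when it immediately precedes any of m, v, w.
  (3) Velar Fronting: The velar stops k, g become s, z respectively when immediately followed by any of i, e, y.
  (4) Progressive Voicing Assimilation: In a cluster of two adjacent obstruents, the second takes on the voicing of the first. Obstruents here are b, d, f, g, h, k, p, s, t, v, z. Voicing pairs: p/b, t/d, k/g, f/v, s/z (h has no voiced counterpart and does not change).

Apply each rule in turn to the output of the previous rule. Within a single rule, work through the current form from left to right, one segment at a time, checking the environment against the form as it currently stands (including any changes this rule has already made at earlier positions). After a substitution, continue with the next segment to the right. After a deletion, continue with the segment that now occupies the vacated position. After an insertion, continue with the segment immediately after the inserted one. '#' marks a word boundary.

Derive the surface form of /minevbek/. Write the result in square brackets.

[mimvbg]

(1) Medial Vowel Deletion: [minevbek] → [minvbk]
(2) Nasal Place Assimilation: [minvbk] → [mimvbk]
(3) Velar Fronting: no change — [mimvbk]
(4) Progressive Voicing Assimilation: [mimvbk] → [mimvbg]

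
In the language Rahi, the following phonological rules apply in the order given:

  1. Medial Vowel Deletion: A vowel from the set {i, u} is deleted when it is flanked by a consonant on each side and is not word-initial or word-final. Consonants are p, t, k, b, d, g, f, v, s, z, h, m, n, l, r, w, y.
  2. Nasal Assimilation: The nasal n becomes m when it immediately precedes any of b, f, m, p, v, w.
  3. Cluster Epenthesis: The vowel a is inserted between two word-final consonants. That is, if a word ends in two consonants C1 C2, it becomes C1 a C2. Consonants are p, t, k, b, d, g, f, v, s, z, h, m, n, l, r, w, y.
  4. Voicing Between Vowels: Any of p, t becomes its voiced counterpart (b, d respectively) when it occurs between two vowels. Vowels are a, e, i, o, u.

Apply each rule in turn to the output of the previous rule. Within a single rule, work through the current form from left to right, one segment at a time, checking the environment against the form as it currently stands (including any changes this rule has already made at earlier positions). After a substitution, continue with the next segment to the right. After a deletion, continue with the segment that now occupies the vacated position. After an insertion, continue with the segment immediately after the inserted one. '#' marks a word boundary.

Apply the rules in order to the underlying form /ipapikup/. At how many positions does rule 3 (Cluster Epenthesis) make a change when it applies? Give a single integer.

1

1 Medial Vowel Deletion: [ipapikup] → [ipapkp]
2 Nasal Assimilation: no change — [ipapkp]
3 Cluster Epenthesis: [ipapkp] → [ipapkap]
4 Voicing Between Vowels: [ipapkap] → [ibapkap]
Rule 3 changed 1 position(s).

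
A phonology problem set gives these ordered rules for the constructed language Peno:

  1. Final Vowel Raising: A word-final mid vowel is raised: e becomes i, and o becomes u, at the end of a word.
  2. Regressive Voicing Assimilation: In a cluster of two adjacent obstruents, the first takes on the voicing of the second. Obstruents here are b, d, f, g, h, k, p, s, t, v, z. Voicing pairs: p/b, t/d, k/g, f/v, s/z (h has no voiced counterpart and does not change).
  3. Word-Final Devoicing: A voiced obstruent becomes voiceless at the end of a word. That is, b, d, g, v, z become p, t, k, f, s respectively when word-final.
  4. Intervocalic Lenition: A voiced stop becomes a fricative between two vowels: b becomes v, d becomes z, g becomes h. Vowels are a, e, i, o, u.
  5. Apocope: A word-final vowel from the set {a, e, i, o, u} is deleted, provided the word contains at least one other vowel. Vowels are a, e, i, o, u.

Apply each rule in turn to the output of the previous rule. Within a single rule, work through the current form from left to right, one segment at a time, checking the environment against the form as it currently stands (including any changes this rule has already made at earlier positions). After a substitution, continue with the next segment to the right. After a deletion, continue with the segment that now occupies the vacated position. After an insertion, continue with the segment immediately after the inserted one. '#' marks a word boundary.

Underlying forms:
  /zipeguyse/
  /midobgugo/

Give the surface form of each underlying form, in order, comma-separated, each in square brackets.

/zipeguyse/:
  1 Final Vowel Raising: [zipeguyse] → [zipeguysi]
  2 Regressive Voicing Assimilation: no change — [zipeguysi]
  3 Word-Final Devoicing: no change — [zipeguysi]
  4 Intervocalic Lenition: [zipeguysi] → [zipehuysi]
  5 Apocope: [zipehuysi] → [zipehuys]
/midobgugo/:
  1 Final Vowel Raising: [midobgugo] → [midobgugu]
  2 Regressive Voicing Assimilation: no change — [midobgugu]
  3 Word-Final Devoicing: no change — [midobgugu]
  4 Intervocalic Lenition: [midobgugu] → [mizobguhu]
  5 Apocope: [mizobguhu] → [mizobguh]

[zipehuys], [mizobguh]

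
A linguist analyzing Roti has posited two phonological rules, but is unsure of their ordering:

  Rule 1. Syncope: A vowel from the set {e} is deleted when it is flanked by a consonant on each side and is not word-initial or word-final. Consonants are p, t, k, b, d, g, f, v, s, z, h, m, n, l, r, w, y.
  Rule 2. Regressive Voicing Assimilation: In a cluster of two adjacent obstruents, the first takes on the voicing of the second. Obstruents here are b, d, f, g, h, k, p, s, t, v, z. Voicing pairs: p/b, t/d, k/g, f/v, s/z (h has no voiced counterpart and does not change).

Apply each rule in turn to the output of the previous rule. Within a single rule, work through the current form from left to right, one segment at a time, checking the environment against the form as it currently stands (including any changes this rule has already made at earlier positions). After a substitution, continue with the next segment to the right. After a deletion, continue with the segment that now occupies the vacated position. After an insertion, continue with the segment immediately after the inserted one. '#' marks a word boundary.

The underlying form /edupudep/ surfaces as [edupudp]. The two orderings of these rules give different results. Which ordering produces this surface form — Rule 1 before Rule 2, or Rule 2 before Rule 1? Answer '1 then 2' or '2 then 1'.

2 then 1

Order 1 then 2:
  1 Syncope: [edupudep] → [edupudp]
  2 Regressive Voicing Assimilation: [edupudp] → [eduputp]
  result: [eduputp]
Order 2 then 1:
  2 Regressive Voicing Assimilation: no change — [edupudep]
  1 Syncope: [edupudep] → [edupudp]
  result: [edupudp]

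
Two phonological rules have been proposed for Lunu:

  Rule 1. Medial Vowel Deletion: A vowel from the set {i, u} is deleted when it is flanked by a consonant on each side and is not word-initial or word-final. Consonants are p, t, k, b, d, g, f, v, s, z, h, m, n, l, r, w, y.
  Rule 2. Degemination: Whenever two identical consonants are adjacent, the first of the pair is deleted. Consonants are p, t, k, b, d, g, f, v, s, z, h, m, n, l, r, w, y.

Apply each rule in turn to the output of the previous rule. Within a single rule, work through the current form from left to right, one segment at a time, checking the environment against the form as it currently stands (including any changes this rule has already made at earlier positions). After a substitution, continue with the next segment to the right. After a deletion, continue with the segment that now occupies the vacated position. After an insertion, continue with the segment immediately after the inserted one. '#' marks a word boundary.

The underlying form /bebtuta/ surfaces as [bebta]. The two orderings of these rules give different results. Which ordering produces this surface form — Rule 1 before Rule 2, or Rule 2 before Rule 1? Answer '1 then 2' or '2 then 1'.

1 then 2

Order 1 then 2:
  1 Medial Vowel Deletion: [bebtuta] → [bebtta]
  2 Degemination: [bebtta] → [bebta]
  result: [bebta]
Order 2 then 1:
  2 Degemination: no change — [bebtuta]
  1 Medial Vowel Deletion: [bebtuta] → [bebtta]
  result: [bebtta]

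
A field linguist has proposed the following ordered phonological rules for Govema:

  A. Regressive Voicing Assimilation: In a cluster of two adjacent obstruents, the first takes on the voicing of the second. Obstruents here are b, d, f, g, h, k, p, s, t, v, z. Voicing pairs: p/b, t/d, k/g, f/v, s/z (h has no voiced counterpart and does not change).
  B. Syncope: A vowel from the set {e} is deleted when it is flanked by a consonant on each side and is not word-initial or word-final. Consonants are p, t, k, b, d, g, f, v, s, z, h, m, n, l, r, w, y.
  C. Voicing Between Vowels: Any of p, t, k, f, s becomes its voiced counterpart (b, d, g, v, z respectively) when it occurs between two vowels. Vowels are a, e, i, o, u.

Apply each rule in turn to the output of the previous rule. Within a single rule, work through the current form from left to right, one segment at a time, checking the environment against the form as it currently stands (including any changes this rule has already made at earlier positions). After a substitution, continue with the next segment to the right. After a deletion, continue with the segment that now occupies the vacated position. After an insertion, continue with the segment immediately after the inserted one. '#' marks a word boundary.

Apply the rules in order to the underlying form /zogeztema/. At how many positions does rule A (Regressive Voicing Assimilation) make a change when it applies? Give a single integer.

1

A Regressive Voicing Assimilation: [zogeztema] → [zogestema]
B Syncope: [zogestema] → [zogstma]
C Voicing Between Vowels: no change — [zogstma]
Rule A changed 1 position(s).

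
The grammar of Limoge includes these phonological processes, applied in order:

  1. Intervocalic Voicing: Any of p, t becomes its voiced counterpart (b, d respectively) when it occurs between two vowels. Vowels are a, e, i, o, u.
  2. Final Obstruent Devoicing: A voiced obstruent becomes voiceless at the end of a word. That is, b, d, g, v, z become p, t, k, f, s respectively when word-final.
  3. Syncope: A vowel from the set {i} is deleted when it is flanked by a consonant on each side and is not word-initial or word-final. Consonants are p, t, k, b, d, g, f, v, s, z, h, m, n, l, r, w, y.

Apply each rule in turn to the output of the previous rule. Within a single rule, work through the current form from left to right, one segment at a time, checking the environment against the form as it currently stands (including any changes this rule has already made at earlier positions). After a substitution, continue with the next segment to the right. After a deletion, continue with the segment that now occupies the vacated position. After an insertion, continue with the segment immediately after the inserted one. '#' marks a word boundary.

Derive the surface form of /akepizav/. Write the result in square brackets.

[akebzaf]

1 Intervocalic Voicing: [akepizav] → [akebizav]
2 Final Obstruent Devoicing: [akebizav] → [akebizaf]
3 Syncope: [akebizaf] → [akebzaf]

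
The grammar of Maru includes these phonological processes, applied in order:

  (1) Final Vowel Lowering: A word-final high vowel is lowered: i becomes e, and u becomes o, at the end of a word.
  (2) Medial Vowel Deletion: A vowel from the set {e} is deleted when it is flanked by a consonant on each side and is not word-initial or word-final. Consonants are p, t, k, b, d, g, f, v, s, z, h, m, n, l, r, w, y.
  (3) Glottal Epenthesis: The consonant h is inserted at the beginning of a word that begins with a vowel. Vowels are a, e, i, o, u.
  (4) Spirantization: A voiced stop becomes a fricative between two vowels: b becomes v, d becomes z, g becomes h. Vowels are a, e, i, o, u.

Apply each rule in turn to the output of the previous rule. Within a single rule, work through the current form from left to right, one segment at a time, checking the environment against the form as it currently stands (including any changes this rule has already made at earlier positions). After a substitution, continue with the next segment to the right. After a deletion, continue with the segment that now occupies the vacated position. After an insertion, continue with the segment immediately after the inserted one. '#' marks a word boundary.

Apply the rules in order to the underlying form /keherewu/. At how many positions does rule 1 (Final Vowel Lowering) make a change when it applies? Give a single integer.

(1) Final Vowel Lowering: [keherewu] → [keherewo]
(2) Medial Vowel Deletion: [keherewo] → [khrwo]
(3) Glottal Epenthesis: no change — [khrwo]
(4) Spirantization: no change — [khrwo]
Rule 1 changed 1 position(s).

1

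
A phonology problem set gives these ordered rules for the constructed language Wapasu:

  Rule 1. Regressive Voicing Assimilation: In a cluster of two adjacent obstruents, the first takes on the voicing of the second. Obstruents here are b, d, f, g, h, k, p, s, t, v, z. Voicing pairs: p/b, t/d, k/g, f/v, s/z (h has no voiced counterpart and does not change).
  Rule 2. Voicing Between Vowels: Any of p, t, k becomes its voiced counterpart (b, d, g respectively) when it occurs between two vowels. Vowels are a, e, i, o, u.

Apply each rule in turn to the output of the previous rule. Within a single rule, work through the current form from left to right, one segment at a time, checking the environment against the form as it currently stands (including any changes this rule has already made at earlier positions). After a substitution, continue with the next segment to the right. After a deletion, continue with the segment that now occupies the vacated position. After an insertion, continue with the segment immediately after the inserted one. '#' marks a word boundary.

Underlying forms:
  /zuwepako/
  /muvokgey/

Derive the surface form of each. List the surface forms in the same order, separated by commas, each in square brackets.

[zuwebago], [muvoggey]

/zuwepako/:
  Rule 1 Regressive Voicing Assimilation: no change — [zuwepako]
  Rule 2 Voicing Between Vowels: [zuwepako] → [zuwebago]
/muvokgey/:
  Rule 1 Regressive Voicing Assimilation: [muvokgey] → [muvoggey]
  Rule 2 Voicing Between Vowels: no change — [muvoggey]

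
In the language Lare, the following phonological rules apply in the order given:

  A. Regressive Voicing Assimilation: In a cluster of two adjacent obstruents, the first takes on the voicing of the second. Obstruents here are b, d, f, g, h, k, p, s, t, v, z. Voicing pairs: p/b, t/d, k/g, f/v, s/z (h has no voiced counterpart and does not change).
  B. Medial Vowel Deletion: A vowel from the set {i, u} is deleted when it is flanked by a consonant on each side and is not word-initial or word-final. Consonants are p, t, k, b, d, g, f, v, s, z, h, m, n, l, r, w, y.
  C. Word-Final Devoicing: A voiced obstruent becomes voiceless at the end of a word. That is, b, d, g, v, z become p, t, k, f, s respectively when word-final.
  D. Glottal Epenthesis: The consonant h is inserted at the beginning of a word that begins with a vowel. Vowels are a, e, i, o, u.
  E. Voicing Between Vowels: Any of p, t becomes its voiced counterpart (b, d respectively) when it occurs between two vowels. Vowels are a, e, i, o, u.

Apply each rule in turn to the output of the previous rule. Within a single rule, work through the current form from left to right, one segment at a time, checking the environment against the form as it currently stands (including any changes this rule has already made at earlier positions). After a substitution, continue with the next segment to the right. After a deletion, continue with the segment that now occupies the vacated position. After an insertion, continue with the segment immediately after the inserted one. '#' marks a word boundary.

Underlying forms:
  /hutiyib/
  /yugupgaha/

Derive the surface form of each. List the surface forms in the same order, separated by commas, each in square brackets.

/hutiyib/:
  A Regressive Voicing Assimilation: no change — [hutiyib]
  B Medial Vowel Deletion: [hutiyib] → [htyb]
  C Word-Final Devoicing: [htyb] → [htyp]
  D Glottal Epenthesis: no change — [htyp]
  E Voicing Between Vowels: no change — [htyp]
/yugupgaha/:
  A Regressive Voicing Assimilation: [yugupgaha] → [yugubgaha]
  B Medial Vowel Deletion: [yugubgaha] → [ygbgaha]
  C Word-Final Devoicing: no change — [ygbgaha]
  D Glottal Epenthesis: no change — [ygbgaha]
  E Voicing Between Vowels: no change — [ygbgaha]

[htyp], [ygbgaha]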